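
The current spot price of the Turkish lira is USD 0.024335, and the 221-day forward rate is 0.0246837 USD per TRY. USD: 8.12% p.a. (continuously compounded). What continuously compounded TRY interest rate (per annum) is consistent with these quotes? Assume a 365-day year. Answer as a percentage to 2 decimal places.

5.77%

T = 221/365 years.
By CIP, F/S equals the USD-to-TRY growth ratio: 0.0246837/0.024335 = 1.0143292.
The USD side grows by e^(0.0812×221/365) = 1.0503936.
Hence g_TRY = 1.0355549.
r = ln(1.0355549)/(221/365) = 0.057702 → 5.77%.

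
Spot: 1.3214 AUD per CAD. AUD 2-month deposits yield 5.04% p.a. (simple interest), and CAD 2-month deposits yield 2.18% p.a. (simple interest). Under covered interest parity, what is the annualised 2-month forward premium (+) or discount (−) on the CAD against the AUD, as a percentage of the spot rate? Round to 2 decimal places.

T = 2/12 years.
No-arbitrage forward: 1.3214 × 1.008400 / 1.0036333 = 1.3276759 AUD/CAD.
Annualised premium = (F − S)/S × (1/T) = (1.3276759 − 1.3214)/1.3214 ÷ (2/12) = 2.85%.

+2.85%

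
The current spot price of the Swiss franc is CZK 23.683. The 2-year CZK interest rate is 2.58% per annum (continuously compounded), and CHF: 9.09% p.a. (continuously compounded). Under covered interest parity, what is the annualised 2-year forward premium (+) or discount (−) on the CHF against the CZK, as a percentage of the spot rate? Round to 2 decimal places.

-6.10%

T = 2 years.
No-arbitrage forward: 23.683 × 1.0529545 / 1.1993743 = 20.791776 CZK/CHF.
(F − S)/S ÷ T = (20.791776 − 23.683)/23.683/2 = -0.061040 → -6.10%.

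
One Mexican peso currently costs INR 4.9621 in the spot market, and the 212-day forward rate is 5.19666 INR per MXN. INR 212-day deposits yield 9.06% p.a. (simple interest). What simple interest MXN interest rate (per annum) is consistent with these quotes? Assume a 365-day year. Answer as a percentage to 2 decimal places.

0.88%

T = 212/365 years.
F/S = 5.19666/4.9621 = 1.0472703 = (growth of INR) / (growth of MXN).
INR growth factor: 1 + 0.0906×212/365 = 1.0526225.
So the MXN growth factor = 1.0051106.
(1.0051106 − 1)/T = 0.008799, i.e. 0.88%.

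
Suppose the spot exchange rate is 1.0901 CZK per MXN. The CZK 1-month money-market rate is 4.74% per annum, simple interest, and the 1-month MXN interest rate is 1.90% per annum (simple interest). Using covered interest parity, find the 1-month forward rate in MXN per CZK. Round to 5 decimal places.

T = 1/12 years.
Growth of 1 CZK over T: 1 + 0.0474×1/12 = 1.003950.
Growth of 1 MXN over T: 1 + 0.0190×1/12 = 1.0015833.
CIP: F = S · (grow CZK)/(grow MXN) = 1.0901 × 1.003950/1.0015833 = 1.092676 CZK per MXN.
Quoted the other way: 1/1.092676 = 0.91518 MXN per CZK.

0.91518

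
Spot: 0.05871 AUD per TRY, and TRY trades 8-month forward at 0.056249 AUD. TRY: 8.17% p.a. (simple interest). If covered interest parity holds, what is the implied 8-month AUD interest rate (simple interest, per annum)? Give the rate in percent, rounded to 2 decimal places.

T = 8/12 years.
F/S = 0.056249/0.05871 = 0.9580821 = (growth of AUD) / (growth of TRY).
TRY growth factor: 1 + 0.0817×8/12 = 1.0544667.
That pins the AUD growth at 1.0102657.
(1.0102657 − 1)/T = 0.015399, i.e. 1.54%.

1.54%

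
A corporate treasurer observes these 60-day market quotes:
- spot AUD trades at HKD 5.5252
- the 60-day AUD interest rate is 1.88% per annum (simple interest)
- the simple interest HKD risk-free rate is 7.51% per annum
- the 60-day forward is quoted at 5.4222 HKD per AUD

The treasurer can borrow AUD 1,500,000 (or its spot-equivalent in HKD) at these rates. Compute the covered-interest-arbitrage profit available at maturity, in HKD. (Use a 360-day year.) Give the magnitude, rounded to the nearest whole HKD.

T = 60/360 years.
Keep in AUD, deliver into the forward: 1,500,000·1.003133333·5.4222 = HKD 8,158,784.34.
Swap to HKD now, deposit: 1,500,000·5.5252·1.012516667 = HKD 8,391,535.63.
The quoted forward undervalues AUD, so borrow AUD, convert to HKD at spot, deposit the HKD at 7.51%, and buy AUD forward at 5.4222 to cover the loan.
Profit = 8,391,535.63 − 8,158,784.34 = HKD 232,751.

HKD 232,751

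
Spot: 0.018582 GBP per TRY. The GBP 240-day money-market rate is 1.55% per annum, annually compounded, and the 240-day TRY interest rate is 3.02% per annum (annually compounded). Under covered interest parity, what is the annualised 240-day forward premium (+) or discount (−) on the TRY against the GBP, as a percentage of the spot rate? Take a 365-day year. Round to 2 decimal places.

T = 240/365 years.
No-arbitrage forward: 0.018582 × 1.0101649 / 1.0197562 = 0.018407227 GBP/TRY.
(F − S)/S ÷ T = (0.018407227 − 0.018582)/0.018582/(240/365) = -0.014304 → -1.43%.

-1.43%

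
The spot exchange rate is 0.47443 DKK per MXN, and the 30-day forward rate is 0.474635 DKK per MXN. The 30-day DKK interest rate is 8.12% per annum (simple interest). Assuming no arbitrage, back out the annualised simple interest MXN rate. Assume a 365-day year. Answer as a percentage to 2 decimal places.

T = 30/365 years.
F/S = 0.474635/0.47443 = 1.0004321 = (growth of DKK) / (growth of MXN).
DKK growth factor: 1 + 0.0812×30/365 = 1.006674.
So the MXN growth factor = 1.0062392.
(1.0062392 − 1)/T = 0.075910, i.e. 7.59%.

7.59%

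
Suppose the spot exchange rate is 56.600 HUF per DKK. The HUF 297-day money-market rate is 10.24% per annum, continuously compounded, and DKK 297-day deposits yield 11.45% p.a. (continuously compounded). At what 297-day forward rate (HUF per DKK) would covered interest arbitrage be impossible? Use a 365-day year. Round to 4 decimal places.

T = 297/365 years.
HUF accumulates by e^(0.1024×297/365) = 1.08689254.
DKK growth factor: e^(0.1145×297/365) = 1.09764667.
So F = 56.6 × 1.08689254 / 1.09764667 = 56.045465 (HUF/DKK).

56.0455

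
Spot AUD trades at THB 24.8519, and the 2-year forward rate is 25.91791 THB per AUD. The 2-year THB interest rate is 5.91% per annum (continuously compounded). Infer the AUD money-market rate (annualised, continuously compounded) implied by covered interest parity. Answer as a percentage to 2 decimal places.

T = 2 years.
By CIP, F/S equals the THB-to-AUD growth ratio: 25.91791/24.8519 = 1.0428945.
THB growth factor: e^(0.0591×2) = 1.1254692.
So the AUD growth factor = 1.0791784.
r = ln(1.0791784)/2 = 0.038100 → 3.81%.

3.81%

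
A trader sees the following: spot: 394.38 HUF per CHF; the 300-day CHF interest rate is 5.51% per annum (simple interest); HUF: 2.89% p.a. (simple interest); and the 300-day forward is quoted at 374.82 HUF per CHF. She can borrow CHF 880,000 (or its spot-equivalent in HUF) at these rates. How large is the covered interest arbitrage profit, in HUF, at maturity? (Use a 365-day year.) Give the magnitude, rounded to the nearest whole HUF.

HUF 10,518,773

T = 300/365 years.
Invest the CHF and cover forward: 880,000 × 1.04528767123 × 374.82 = HUF 344,779,357.94.
Convert at spot and invest in HUF: 880,000 × 394.38 × 1.02375342466 = HUF 355,298,130.54.
The quoted forward undervalues CHF, so borrow CHF, convert to HUF at spot, deposit the HUF at 2.89%, and buy CHF forward at 374.82 to cover the loan.
The gap between the two covered legs is HUF 10,518,773.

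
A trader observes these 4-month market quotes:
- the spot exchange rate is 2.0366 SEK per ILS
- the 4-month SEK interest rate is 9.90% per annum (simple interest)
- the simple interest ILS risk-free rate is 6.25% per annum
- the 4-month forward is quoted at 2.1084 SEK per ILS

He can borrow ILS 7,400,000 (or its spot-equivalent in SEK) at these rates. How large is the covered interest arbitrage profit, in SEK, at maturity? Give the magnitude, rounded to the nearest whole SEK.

T = 4/12 years.
Keep in ILS, deliver into the forward: 7,400,000·1.0208333333·2.1084 = SEK 15,927,205.00.
Swap to SEK now, deposit: 7,400,000·2.0366·1.033000 = SEK 15,568,177.72.
The quoted forward overvalues ILS, so borrow SEK, buy ILS at spot, deposit the ILS at 6.25%, and sell the proceeds forward at 2.1084.
Arbitrage profit = |15,927,205.00 − 15,568,177.72| = SEK 359,027.

SEK 359,027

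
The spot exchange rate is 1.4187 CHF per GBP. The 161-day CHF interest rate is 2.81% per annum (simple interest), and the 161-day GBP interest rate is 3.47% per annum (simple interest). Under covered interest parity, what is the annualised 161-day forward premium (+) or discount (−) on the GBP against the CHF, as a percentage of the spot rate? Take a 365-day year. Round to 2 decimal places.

T = 161/365 years.
CIP forward (CHF per GBP) = 1.4187 × 1.0123948/1.015306 = 1.4146321.
Annualised premium = (F − S)/S × (1/T) = (1.4146321 − 1.4187)/1.4187 ÷ (161/365) = -0.65%.

-0.65%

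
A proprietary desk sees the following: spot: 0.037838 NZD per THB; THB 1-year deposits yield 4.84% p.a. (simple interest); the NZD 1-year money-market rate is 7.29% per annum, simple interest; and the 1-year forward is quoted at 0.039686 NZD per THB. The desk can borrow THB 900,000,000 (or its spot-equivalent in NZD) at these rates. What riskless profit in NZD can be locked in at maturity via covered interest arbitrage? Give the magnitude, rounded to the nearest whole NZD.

T = 1 year.
Invest the THB and cover forward: 900,000,000 × 1.048400 × 0.039686 = NZD 37,446,122.16.
Convert at spot and invest in NZD: 900,000,000 × 0.037838 × 1.072900 = NZD 36,536,751.18.
The quoted forward overvalues THB, so borrow NZD, buy THB at spot, deposit the THB at 4.84%, and sell the proceeds forward at 0.039686.
Profit = 37,446,122.16 − 36,536,751.18 = NZD 909,371.

NZD 909,371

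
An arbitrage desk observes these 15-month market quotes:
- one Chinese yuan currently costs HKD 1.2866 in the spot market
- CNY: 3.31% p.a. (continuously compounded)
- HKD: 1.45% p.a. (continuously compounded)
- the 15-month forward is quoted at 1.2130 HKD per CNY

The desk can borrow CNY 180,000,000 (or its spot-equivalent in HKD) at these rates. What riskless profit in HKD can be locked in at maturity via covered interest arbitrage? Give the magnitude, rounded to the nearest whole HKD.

T = 15/12 years.
Keep in CNY, deliver into the forward: 180,000,000·1.04224287335·1.2130 = HKD 227,563,308.97.
Swap to HKD now, deposit: 180,000,000·1.2866·1.01829025472 = HKD 235,823,803.51.
The quoted forward undervalues CNY, so borrow CNY, convert to HKD at spot, deposit the HKD at 1.45%, and buy CNY forward at 1.2130 to cover the loan.
Profit = 235,823,803.51 − 227,563,308.97 = HKD 8,260,495.

HKD 8,260,495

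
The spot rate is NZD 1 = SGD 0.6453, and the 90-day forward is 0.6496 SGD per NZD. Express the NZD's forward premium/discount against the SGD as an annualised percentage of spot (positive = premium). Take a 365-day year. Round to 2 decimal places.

T = 90/365 years.
Period premium: (0.6496 − 0.6453)/0.6453 = 0.0066636.
×(1/T) gives 2.70% p.a.

+2.70%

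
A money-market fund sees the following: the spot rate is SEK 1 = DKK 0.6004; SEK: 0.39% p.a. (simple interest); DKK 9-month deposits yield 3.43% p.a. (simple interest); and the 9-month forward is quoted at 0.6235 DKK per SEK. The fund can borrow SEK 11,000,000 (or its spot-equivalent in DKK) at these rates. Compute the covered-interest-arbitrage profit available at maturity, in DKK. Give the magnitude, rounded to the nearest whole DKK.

T = 9/12 years.
Keep in SEK, deliver into the forward: 11,000,000·1.002925·0.6235 = DKK 6,878,561.11.
Swap to DKK now, deposit: 11,000,000·0.6004·1.025725 = DKK 6,774,298.19.
The quoted forward overvalues SEK, so borrow DKK, buy SEK at spot, deposit the SEK at 0.39%, and sell the proceeds forward at 0.6235.
The gap between the two covered legs is DKK 104,263.

DKK 104,263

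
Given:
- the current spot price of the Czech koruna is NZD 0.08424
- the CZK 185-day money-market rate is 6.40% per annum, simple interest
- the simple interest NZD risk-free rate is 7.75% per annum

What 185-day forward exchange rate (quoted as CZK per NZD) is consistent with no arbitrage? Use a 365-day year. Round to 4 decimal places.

T = 185/365 years.
Growth of 1 NZD over T: 1 + 0.0775×185/365 = 1.03928082.
CZK growth factor: 1 + 0.0640×185/365 = 1.03243836.
Forward (NZD per CZK) = 0.08424 × 1.03928082 / 1.03243836 = 0.084798299.
Quoted the other way: 1/0.084798299 = 11.7927 CZK per NZD.

11.7927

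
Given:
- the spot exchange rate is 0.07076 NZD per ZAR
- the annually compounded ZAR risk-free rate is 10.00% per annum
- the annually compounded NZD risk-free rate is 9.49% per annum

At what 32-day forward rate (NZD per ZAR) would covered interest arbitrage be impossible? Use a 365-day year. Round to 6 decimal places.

T = 32/365 years.
NZD accumulates by (1 + 0.0949)^(32/365) = 1.0079802.
ZAR accumulates by (1 + 0.1000)^(32/365) = 1.008391.
Forward (NZD per ZAR) = 0.07076 × 1.0079802 / 1.008391 = 0.07073117.

0.070731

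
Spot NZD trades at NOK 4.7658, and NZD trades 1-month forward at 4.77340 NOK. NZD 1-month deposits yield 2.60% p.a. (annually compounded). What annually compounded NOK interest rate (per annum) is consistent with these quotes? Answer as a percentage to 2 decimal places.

T = 1/12 years.
F/S = 4.7734/4.7658 = 1.0015947 = (growth of NOK) / (growth of NZD).
The NZD side grows by (1 + 0.0260)^(1/12) = 1.0021413.
Hence g_NOK = 1.0037394.
Annualise: 1.0037394^(12/1) − 1 = 0.045807 = 4.58%.

4.58%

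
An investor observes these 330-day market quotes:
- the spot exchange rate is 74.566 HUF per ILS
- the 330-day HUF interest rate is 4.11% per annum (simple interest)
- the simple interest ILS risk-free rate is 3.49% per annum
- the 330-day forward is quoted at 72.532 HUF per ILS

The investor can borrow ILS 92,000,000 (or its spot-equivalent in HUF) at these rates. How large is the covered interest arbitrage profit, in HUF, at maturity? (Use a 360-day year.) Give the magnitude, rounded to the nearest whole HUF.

HUF 232,102,612

T = 330/360 years.
Invest the ILS and cover forward: 92,000,000 × 1.031991666667 × 72.532 = HUF 6,886,422,600.14.
Convert at spot and invest in HUF: 92,000,000 × 74.566 × 1.037675 = HUF 7,118,525,212.60.
The quoted forward undervalues ILS, so borrow ILS, convert to HUF at spot, deposit the HUF at 4.11%, and buy ILS forward at 72.532 to cover the loan.
The gap between the two covered legs is HUF 232,102,612.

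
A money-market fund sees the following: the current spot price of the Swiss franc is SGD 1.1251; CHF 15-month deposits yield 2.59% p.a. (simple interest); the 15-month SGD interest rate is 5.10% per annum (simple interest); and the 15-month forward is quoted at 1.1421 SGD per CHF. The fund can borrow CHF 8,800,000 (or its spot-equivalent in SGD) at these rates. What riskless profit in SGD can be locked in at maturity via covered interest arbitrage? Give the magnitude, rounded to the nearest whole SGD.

SGD 156,197

T = 15/12 years.
Keep in CHF, deliver into the forward: 8,800,000·1.032375·1.1421 = SGD 10,375,864.29.
Swap to SGD now, deposit: 8,800,000·1.1251·1.063750 = SGD 10,532,061.10.
The quoted forward undervalues CHF, so borrow CHF, convert to SGD at spot, deposit the SGD at 5.10%, and buy CHF forward at 1.1421 to cover the loan.
Profit = 10,532,061.10 − 10,375,864.29 = SGD 156,197.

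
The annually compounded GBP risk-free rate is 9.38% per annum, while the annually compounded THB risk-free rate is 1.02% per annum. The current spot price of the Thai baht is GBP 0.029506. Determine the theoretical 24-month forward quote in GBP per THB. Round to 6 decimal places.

0.034592

T = 2 years.
GBP growth factor: (1 + 0.0938)^2 = 1.1963984.
Growth of 1 THB over T: (1 + 0.0102)^2 = 1.020504.
So F = 0.029506 × 1.1963984 / 1.020504 = 0.03459166 (GBP/THB).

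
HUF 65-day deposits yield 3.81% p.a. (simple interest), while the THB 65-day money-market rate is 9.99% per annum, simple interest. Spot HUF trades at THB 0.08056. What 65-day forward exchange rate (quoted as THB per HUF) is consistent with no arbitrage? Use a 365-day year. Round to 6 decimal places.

0.081441

T = 65/365 years.
THB accumulates by 1 + 0.0999×65/365 = 1.0177904.
Growth of 1 HUF over T: 1 + 0.0381×65/365 = 1.0067849.
So F = 0.08056 × 1.0177904 / 1.0067849 = 0.08144063 (THB/HUF).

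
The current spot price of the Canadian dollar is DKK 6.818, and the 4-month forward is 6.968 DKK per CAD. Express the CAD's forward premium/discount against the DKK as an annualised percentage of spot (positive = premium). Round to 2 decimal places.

T = 4/12 years.
CAD trades forward at +2.20006% vs spot over the period.
Per annum: 0.0220006 / (4/12) = 0.066002 = 6.60%.

+6.60%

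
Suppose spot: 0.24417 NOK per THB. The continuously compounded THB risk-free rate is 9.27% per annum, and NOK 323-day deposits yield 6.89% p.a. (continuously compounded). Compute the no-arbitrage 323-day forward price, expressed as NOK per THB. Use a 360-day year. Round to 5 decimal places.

T = 323/360 years.
NOK growth factor: e^(0.0689×323/360) = 1.0637694.
Growth of 1 THB over T: e^(0.0927×323/360) = 1.0867293.
Forward (NOK per THB) = 0.24417 × 1.0637694 / 1.0867293 = 0.2390113.

0.23901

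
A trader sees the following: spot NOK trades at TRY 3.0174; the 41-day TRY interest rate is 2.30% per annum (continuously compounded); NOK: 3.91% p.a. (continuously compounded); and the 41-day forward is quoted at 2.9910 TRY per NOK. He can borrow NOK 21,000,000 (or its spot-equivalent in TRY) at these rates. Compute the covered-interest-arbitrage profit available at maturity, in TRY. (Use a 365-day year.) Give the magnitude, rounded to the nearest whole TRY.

T = 41/365 years.
Keep in NOK, deliver into the forward: 21,000,000·1.004401714·2.9910 = TRY 63,087,476.06.
Swap to TRY now, deposit: 21,000,000·3.0174·1.0025869019 = TRY 63,529,320.07.
The quoted forward undervalues NOK, so borrow NOK, convert to TRY at spot, deposit the TRY at 2.30%, and buy NOK forward at 2.9910 to cover the loan.
Profit = 63,529,320.07 − 63,087,476.06 = TRY 441,844.

TRY 441,844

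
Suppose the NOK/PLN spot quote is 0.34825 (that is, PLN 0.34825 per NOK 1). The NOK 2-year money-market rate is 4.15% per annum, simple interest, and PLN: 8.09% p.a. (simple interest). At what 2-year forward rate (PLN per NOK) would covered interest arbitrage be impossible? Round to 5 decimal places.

0.37359

T = 2 years.
PLN growth factor: 1 + 0.0809×2 = 1.161800.
NOK accumulates by 1 + 0.0415×2 = 1.083000.
CIP: F = S · (grow PLN)/(grow NOK) = 0.34825 × 1.161800/1.083000 = 0.3735890 PLN per NOK.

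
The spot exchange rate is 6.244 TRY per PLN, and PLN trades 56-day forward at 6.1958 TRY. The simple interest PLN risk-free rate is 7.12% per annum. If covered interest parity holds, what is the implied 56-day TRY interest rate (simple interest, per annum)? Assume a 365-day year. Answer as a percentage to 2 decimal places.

2.03%

T = 56/365 years.
By CIP, F/S equals the TRY-to-PLN growth ratio: 6.1958/6.244 = 0.9922806.
PLN growth factor: 1 + 0.0712×56/365 = 1.0109238.
So the TRY growth factor = 1.0031201.
r = (1.0031201 − 1)/(56/365) = 0.020336 → 2.03%.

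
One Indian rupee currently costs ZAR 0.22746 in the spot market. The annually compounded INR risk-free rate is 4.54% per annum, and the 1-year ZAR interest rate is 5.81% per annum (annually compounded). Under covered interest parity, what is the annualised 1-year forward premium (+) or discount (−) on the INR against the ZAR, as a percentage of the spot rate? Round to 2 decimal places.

+1.21%

T = 1 year.
CIP forward (ZAR per INR) = 0.22746 × 1.058100/1.045400 = 0.23022329.
Annualised premium = (F − S)/S × (1/T) = (0.23022329 − 0.22746)/0.22746 ÷ 1 = 1.21%.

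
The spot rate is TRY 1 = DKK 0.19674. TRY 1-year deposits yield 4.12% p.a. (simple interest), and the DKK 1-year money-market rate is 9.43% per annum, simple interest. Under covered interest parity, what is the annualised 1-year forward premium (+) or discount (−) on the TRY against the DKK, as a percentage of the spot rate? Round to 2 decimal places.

T = 1 year.
F = S · g_DKK/g_TRY = 0.19674 × 1.094300/1.041200 = 0.20677351.
Annualised premium = (F − S)/S × (1/T) = (0.20677351 − 0.19674)/0.19674 ÷ 1 = 5.10%.

+5.10%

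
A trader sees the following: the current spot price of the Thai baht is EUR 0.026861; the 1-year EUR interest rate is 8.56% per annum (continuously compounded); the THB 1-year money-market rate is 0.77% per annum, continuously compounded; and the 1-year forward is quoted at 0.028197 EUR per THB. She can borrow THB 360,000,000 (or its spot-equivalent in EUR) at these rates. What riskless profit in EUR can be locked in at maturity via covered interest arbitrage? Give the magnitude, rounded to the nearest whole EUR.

T = 1 year.
Route A — deposit THB, sell forward: 360,000,000 × 1.0077297212 × 0.028197 = EUR 10,229,383.78.
Route B — convert at spot, deposit EUR: 360,000,000 × 0.026861 × 1.0893704929 = EUR 10,534,169.09.
The quoted forward undervalues THB, so borrow THB, convert to EUR at spot, deposit the EUR at 8.56%, and buy THB forward at 0.028197 to cover the loan.
Arbitrage profit = |10,229,383.78 − 10,534,169.09| = EUR 304,785.

EUR 304,785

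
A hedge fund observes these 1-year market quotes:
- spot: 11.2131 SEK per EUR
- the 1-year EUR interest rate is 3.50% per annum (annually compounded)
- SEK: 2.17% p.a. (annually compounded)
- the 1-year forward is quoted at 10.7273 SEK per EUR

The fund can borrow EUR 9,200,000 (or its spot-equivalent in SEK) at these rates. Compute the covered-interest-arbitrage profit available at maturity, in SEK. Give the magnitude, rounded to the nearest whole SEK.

SEK 3,253,753

T = 1 year.
Route A — deposit EUR, sell forward: 9,200,000 × 1.035000 × 10.7273 = SEK 102,145,350.60.
Route B — convert at spot, deposit SEK: 9,200,000 × 11.2131 × 1.021700 = SEK 105,399,103.28.
The quoted forward undervalues EUR, so borrow EUR, convert to SEK at spot, deposit the SEK at 2.17%, and buy EUR forward at 10.7273 to cover the loan.
Profit = 105,399,103.28 − 102,145,350.60 = SEK 3,253,753.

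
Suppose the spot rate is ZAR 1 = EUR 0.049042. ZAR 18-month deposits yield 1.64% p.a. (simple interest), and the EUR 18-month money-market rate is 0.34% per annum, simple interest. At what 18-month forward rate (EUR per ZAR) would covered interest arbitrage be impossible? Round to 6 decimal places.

T = 18/12 years.
Growth of 1 EUR over T: 1 + 0.0034×18/12 = 1.005100.
Growth of 1 ZAR over T: 1 + 0.0164×18/12 = 1.024600.
So F = 0.049042 × 1.005100 / 1.024600 = 0.04810864 (EUR/ZAR).

0.048109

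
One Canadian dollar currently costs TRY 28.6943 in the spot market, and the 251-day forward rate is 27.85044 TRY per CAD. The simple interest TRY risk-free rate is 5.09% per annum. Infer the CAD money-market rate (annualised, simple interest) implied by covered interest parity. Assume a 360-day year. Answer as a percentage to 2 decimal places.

9.59%

T = 251/360 years.
CIP gives F = S · g_TRY/g_CAD, so g_TRY/g_CAD = 27.85044/28.6943 = 0.9705914.
The TRY side grows by 1 + 0.0509×251/360 = 1.0354886.
That pins the CAD growth at 1.0668636.
(1.0668636 − 1)/T = 0.095900, i.e. 9.59%.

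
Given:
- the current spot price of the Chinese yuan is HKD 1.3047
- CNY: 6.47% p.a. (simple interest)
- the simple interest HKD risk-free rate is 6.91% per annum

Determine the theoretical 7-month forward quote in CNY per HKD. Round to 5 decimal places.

T = 7/12 years.
HKD accumulates by 1 + 0.0691×7/12 = 1.0403083.
CNY growth factor: 1 + 0.0647×7/12 = 1.0377417.
Forward (HKD per CNY) = 1.3047 × 1.0403083 / 1.0377417 = 1.307927.
Quoted the other way: 1/1.307927 = 0.76457 CNY per HKD.

0.76457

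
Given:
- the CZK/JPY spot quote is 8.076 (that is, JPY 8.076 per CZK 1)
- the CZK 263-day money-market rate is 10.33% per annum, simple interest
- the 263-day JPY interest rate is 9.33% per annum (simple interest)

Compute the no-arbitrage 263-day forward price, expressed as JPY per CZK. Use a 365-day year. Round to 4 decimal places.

8.0218

T = 263/365 years.
JPY accumulates by 1 + 0.0933×263/365 = 1.0672271.
CZK accumulates by 1 + 0.1033×263/365 = 1.0744326.
CIP: F = S · (grow JPY)/(grow CZK) = 8.076 × 1.0672271/1.0744326 = 8.021840 JPY per CZK.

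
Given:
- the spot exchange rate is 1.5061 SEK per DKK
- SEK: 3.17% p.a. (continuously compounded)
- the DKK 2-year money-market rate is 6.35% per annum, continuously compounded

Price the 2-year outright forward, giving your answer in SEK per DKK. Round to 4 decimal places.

T = 2 years.
SEK growth factor: e^(0.0317×2) = 1.0654529.
DKK accumulates by e^(0.0635×2) = 1.135417.
Forward (SEK per DKK) = 1.5061 × 1.0654529 / 1.135417 = 1.413295.

1.4133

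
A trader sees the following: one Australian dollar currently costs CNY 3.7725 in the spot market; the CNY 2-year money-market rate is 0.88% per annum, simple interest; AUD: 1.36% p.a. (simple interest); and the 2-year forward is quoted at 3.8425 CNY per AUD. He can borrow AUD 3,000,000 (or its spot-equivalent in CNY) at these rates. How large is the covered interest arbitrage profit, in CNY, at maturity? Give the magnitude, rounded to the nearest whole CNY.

T = 2 years.
Invest the AUD and cover forward: 3,000,000 × 1.027200 × 3.8425 = CNY 11,841,048.00.
Convert at spot and invest in CNY: 3,000,000 × 3.7725 × 1.017600 = CNY 11,516,688.00.
The quoted forward overvalues AUD, so borrow CNY, buy AUD at spot, deposit the AUD at 1.36%, and sell the proceeds forward at 3.8425.
Arbitrage profit = |11,841,048.00 − 11,516,688.00| = CNY 324,360.

CNY 324,360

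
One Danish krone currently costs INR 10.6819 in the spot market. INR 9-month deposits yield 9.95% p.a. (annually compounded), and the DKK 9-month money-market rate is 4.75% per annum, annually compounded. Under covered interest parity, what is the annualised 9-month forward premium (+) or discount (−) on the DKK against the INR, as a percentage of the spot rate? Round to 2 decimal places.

+4.93%

T = 9/12 years.
F = S · g_INR/g_DKK = 10.6819 × 1.0737333/1.0354176 = 11.0771844.
(F − S)/S ÷ T = (11.0771844 − 10.6819)/10.6819/(9/12) = 0.049340 → 4.93%.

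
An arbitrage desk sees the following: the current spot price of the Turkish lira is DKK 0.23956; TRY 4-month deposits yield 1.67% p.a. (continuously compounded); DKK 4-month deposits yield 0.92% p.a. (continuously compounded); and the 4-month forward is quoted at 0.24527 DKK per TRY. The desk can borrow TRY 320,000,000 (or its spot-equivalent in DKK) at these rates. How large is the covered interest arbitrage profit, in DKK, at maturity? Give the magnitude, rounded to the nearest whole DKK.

DKK 2,029,877

T = 4/12 years.
Keep in TRY, deliver into the forward: 320,000,000·1.0055821893·0.24527 = DKK 78,924,525.94.
Swap to DKK now, deposit: 320,000,000·0.23956·1.0030713737 = DKK 76,894,649.05.
The quoted forward overvalues TRY, so borrow DKK, buy TRY at spot, deposit the TRY at 1.67%, and sell the proceeds forward at 0.24527.
The gap between the two covered legs is DKK 2,029,877.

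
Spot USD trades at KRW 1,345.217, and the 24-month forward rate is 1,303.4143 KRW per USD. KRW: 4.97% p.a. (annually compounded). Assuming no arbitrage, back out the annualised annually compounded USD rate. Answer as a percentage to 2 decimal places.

6.64%

T = 2 years.
F/S = 1303.4143/1345.217 = 0.9689249 = (growth of KRW) / (growth of USD).
The KRW side grows by (1 + 0.0497)^2 = 1.1018701.
So the USD growth factor = 1.137209.
r = 1.137209^(1/2) − 1 = 0.066400 → 6.64%.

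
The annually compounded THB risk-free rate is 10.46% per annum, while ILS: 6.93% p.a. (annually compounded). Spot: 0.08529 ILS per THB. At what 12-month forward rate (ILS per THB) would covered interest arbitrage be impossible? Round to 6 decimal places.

T = 1 year.
Growth of 1 ILS over T: (1 + 0.0693)^1 = 1.069300.
Growth of 1 THB over T: (1 + 0.1046)^1 = 1.104600.
CIP: F = S · (grow ILS)/(grow THB) = 0.08529 × 1.069300/1.104600 = 0.08256436 ILS per THB.

0.082564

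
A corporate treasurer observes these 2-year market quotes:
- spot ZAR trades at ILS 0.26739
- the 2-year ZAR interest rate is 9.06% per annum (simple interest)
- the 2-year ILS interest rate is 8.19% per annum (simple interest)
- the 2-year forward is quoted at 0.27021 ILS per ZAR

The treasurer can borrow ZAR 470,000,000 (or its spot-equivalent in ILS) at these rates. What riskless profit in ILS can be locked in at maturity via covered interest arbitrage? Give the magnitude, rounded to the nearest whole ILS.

ILS 3,752,278

T = 2 years.
Keep in ZAR, deliver into the forward: 470,000,000·1.181200·0.27021 = ILS 150,010,864.44.
Swap to ILS now, deposit: 470,000,000·0.26739·1.163800 = ILS 146,258,586.54.
The quoted forward overvalues ZAR, so borrow ILS, buy ZAR at spot, deposit the ZAR at 9.06%, and sell the proceeds forward at 0.27021.
Arbitrage profit = |150,010,864.44 − 146,258,586.54| = ILS 3,752,278.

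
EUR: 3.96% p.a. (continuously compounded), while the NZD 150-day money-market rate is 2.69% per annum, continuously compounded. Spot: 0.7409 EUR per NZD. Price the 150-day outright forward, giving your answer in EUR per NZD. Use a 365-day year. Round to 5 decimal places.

T = 150/365 years.
EUR growth factor: e^(0.0396×150/365) = 1.0164071.
NZD accumulates by e^(0.0269×150/365) = 1.0111161.
CIP: F = S · (grow EUR)/(grow NZD) = 0.7409 × 1.0164071/1.0111161 = 0.7447770 EUR per NZD.

0.74478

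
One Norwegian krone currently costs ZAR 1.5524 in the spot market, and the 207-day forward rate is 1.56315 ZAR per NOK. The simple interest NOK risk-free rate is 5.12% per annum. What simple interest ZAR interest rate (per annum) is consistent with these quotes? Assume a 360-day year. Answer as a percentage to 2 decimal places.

6.36%

T = 207/360 years.
F/S = 1.56315/1.5524 = 1.0069248 = (growth of ZAR) / (growth of NOK).
NOK growth factor: 1 + 0.0512×207/360 = 1.029440.
So the ZAR growth factor = 1.0365687.
(1.0365687 − 1)/T = 0.063598, i.e. 6.36%.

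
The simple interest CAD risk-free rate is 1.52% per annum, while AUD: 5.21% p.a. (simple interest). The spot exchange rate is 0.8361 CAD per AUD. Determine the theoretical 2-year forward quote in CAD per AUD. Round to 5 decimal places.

0.78022

T = 2 years.
CAD growth factor: 1 + 0.0152×2 = 1.030400.
Growth of 1 AUD over T: 1 + 0.0521×2 = 1.104200.
So F = 0.8361 × 1.030400 / 1.104200 = 0.7802187 (CAD/AUD).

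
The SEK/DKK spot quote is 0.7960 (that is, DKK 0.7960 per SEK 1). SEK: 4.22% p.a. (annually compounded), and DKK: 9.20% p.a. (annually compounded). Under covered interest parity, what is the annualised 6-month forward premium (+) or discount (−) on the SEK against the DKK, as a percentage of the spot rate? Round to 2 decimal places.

T = 6/12 years.
F = S · g_DKK/g_SEK = 0.796 × 1.044988/1.020882 = 0.8147959.
(F − S)/S ÷ T = (0.8147959 − 0.796)/0.796/(6/12) = 0.047226 → 4.72%.

+4.72%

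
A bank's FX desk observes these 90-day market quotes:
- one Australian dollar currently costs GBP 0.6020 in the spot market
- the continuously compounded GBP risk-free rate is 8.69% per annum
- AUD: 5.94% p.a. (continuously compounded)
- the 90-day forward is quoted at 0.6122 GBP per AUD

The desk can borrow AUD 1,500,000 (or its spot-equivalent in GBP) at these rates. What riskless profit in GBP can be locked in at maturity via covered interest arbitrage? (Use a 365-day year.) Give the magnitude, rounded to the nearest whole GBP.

T = 90/365 years.
Invest the AUD and cover forward: 1,500,000 × 1.01475436 × 0.6122 = GBP 931,848.93.
Convert at spot and invest in GBP: 1,500,000 × 0.6020 × 1.02165861 = GBP 922,557.72.
The quoted forward overvalues AUD, so borrow GBP, buy AUD at spot, deposit the AUD at 5.94%, and sell the proceeds forward at 0.6122.
Arbitrage profit = |931,848.93 − 922,557.72| = GBP 9,291.

GBP 9,291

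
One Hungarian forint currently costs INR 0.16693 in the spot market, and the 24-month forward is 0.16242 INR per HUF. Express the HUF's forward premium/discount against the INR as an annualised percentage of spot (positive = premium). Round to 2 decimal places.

T = 2 years.
(F − S)/S = (0.16242 − 0.16693)/0.16693 = -0.0270173.
Per annum: -0.0270173 / 2 = -0.013509 = -1.35%.

-1.35%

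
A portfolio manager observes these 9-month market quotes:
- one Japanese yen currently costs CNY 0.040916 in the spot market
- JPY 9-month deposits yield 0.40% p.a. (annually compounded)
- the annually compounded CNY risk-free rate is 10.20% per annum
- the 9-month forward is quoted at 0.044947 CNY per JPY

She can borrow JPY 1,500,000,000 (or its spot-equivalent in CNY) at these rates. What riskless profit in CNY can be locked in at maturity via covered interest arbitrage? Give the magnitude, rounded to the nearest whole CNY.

CNY 1,611,005

T = 9/12 years.
Invest the JPY and cover forward: 1,500,000,000 × 1.0029985025 × 0.044947 = CNY 67,622,660.54.
Convert at spot and invest in CNY: 1,500,000,000 × 0.040916 × 1.0755638471 = CNY 66,011,655.55.
The quoted forward overvalues JPY, so borrow CNY, buy JPY at spot, deposit the JPY at 0.40%, and sell the proceeds forward at 0.044947.
The gap between the two covered legs is CNY 1,611,005.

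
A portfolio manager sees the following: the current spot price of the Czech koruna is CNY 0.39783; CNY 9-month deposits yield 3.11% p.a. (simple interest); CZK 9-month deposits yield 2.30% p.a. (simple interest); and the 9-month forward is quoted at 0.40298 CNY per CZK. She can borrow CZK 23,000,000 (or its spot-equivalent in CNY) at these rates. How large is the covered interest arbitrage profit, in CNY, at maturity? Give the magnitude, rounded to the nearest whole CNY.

CNY 64,906

T = 9/12 years.
Keep in CZK, deliver into the forward: 23,000,000·1.017250·0.40298 = CNY 9,428,422.32.
Swap to CNY now, deposit: 23,000,000·0.39783·1.023325 = CNY 9,363,515.85.
The quoted forward overvalues CZK, so borrow CNY, buy CZK at spot, deposit the CZK at 2.30%, and sell the proceeds forward at 0.40298.
The gap between the two covered legs is CNY 64,906.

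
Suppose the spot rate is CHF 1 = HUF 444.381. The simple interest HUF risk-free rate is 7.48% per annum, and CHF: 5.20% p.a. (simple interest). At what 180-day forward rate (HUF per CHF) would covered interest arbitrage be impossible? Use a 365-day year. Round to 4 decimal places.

T = 180/365 years.
Growth of 1 HUF over T: 1 + 0.0748×180/365 = 1.036887671.
Growth of 1 CHF over T: 1 + 0.0520×180/365 = 1.025643836.
So F = 444.381 × 1.036887671 / 1.025643836 = 449.252620 (HUF/CHF).

449.2526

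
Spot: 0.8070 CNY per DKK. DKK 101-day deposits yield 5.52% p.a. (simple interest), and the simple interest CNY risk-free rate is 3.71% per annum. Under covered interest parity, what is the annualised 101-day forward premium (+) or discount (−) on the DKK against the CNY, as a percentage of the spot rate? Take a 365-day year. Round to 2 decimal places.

T = 101/365 years.
F = S · g_CNY/g_DKK = 0.807 × 1.010266/1.0152745 = 0.8030189.
(F − S)/S ÷ T = (0.8030189 − 0.807)/0.807/(101/365) = -0.017828 → -1.78%.

-1.78%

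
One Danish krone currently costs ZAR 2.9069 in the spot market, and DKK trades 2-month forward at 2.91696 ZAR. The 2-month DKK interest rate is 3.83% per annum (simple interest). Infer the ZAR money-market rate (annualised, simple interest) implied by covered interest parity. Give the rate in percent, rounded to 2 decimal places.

5.92%

T = 2/12 years.
By CIP, F/S equals the ZAR-to-DKK growth ratio: 2.91696/2.9069 = 1.0034607.
DKK growth factor: 1 + 0.0383×2/12 = 1.0063833.
Hence g_ZAR = 1.0098661.
r = (1.0098661 − 1)/(2/12) = 0.059197 → 5.92%.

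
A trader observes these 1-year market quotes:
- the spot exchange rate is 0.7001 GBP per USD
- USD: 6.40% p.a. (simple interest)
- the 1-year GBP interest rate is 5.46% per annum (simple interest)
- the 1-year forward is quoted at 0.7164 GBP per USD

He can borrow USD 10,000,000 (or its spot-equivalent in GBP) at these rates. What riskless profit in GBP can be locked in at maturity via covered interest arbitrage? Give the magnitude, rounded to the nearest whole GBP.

T = 1 year.
Keep in USD, deliver into the forward: 10,000,000·1.064000·0.7164 = GBP 7,622,496.00.
Swap to GBP now, deposit: 10,000,000·0.7001·1.054600 = GBP 7,383,254.60.
The quoted forward overvalues USD, so borrow GBP, buy USD at spot, deposit the USD at 6.40%, and sell the proceeds forward at 0.7164.
The gap between the two covered legs is GBP 239,241.

GBP 239,241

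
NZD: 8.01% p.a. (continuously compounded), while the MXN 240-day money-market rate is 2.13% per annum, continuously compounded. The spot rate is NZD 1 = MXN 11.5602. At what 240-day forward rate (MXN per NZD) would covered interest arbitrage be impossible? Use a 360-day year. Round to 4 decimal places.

T = 240/360 years.
MXN accumulates by e^(0.0213×240/360) = 1.0143013.
Growth of 1 NZD over T: e^(0.0801×240/360) = 1.0548515.
Forward (MXN per NZD) = 11.5602 × 1.0143013 / 1.0548515 = 11.115807.

11.1158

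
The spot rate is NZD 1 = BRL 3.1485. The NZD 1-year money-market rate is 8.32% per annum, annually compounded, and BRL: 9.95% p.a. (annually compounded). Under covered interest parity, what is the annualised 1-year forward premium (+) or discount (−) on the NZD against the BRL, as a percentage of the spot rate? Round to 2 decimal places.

+1.50%

T = 1 year.
CIP forward (BRL per NZD) = 3.1485 × 1.099500/1.083200 = 3.1958786.
Annualised premium = (F − S)/S × (1/T) = (3.1958786 − 3.1485)/3.1485 ÷ 1 = 1.50%.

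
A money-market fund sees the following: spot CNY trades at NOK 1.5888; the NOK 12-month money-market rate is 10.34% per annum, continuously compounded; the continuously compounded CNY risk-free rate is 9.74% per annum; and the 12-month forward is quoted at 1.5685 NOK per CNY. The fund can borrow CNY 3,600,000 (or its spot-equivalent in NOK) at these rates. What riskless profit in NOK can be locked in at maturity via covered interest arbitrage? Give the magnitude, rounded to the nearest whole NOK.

T = 1 year.
Keep in CNY, deliver into the forward: 3,600,000·1.102301206·1.5685 = NOK 6,224,253.99.
Swap to NOK now, deposit: 3,600,000·1.5888·1.108934894 = NOK 6,342,752.73.
The quoted forward undervalues CNY, so borrow CNY, convert to NOK at spot, deposit the NOK at 10.34%, and buy CNY forward at 1.5685 to cover the loan.
Arbitrage profit = |6,224,253.99 − 6,342,752.73| = NOK 118,499.

NOK 118,499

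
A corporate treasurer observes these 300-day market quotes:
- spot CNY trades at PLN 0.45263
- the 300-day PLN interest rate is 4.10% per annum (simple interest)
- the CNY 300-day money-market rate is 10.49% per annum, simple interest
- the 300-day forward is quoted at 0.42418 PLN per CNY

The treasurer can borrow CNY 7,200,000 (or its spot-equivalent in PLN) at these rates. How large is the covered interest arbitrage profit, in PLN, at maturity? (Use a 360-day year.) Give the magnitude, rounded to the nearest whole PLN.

PLN 49,208

T = 300/360 years.
Keep in CNY, deliver into the forward: 7,200,000·1.087416667·0.42418 = PLN 3,321,074.89.
Swap to PLN now, deposit: 7,200,000·0.45263·1.034166667 = PLN 3,370,282.98.
The quoted forward undervalues CNY, so borrow CNY, convert to PLN at spot, deposit the PLN at 4.10%, and buy CNY forward at 0.42418 to cover the loan.
The gap between the two covered legs is PLN 49,208.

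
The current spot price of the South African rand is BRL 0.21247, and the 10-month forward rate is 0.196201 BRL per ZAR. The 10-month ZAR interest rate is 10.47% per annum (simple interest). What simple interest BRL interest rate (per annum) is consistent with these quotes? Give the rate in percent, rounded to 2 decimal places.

T = 10/12 years.
CIP gives F = S · g_BRL/g_ZAR, so g_BRL/g_ZAR = 0.196201/0.21247 = 0.9234292.
The ZAR side grows by 1 + 0.1047×10/12 = 1.087250.
That pins the BRL growth at 1.0039984.
(1.0039984 − 1)/T = 0.004798, i.e. 0.48%.

0.48%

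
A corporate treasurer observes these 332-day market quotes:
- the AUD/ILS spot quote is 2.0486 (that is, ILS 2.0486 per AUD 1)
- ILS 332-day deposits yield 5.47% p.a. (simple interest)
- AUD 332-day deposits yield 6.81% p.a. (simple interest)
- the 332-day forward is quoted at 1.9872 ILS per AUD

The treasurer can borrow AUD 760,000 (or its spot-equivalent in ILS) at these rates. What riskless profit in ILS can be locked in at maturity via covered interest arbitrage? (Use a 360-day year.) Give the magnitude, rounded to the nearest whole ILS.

T = 332/360 years.
Keep in AUD, deliver into the forward: 760,000·1.062803333·1.9872 = ILS 1,605,122.12.
Swap to ILS now, deposit: 760,000·2.0486·1.050445556 = ILS 1,635,476.50.
The quoted forward undervalues AUD, so borrow AUD, convert to ILS at spot, deposit the ILS at 5.47%, and buy AUD forward at 1.9872 to cover the loan.
Profit = 1,635,476.50 − 1,605,122.12 = ILS 30,354.

ILS 30,354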